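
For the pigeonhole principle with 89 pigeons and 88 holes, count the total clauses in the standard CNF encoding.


The PHP encoding has two parts:
1) At-least-one-hole clauses: 89 (one per pigeon, each with 88 literals).
2) At-most-one-pigeon-per-hole clauses: 88 holes * C(89,2) = 88 * 3916 = 344608.
Total clauses = 89 + 344608 = 344697.

344697


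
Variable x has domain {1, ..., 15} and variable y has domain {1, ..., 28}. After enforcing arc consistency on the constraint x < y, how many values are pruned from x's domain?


For the constraint x < y, x needs a supporting value in y's domain.
x can be at most 27 (one less than y's maximum).
Valid x values from domain: 15 out of 15.
Pruned = 15 - 15 = 0.

0


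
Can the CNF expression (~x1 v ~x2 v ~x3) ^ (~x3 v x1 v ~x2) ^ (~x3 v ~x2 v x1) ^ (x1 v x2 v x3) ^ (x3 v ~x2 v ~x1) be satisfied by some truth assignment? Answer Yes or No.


Check all 8 possible truth assignments.
Number of satisfying assignments found: 4.
The formula is satisfiable.

Yes


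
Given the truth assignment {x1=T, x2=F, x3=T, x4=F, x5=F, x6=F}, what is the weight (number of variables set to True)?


The weight is the number of variables assigned True.
True variables: x1, x3.
Weight = 2.

2


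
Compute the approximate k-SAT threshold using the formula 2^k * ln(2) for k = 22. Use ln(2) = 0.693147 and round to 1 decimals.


Using the asymptotic formula: threshold ~ 2^k * ln(2).
2^22 = 4194304.
4194304 * 0.693147 = 2907269.2.

2907269.2


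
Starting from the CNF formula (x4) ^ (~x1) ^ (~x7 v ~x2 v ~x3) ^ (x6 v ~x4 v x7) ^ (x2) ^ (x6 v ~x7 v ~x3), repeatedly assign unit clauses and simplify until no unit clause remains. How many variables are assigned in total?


Unit propagation repeatedly assigns the literal in any unit clause, then simplifies.
Assignments in order: x4 = T, x1 = F, x2 = T.
No further unit clauses remain.
Total variables assigned = 3.

3


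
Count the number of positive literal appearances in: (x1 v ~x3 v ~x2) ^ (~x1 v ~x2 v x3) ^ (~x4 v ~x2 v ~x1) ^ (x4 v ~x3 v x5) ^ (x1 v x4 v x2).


Scan each clause for unnegated literals.
Clause 1: 1 positive; Clause 2: 1 positive; Clause 3: 0 positive; Clause 4: 2 positive; Clause 5: 3 positive.
Total positive literal occurrences = 7.

7


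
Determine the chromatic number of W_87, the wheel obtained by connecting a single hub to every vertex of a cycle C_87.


W_87 consists of the cycle C_87 together with a hub vertex adjacent to every cycle vertex.
The cycle C_87 needs 3 colors (odd cycle -> 3).
The hub is adjacent to every cycle vertex, so it must receive a new color distinct from all of them.
Chromatic number = 3 + 1 = 4.

4


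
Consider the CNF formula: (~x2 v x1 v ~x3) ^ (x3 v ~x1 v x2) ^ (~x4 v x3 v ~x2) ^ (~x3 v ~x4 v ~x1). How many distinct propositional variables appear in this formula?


Identify each distinct variable in the formula.
Variables found: x1, x2, x3, x4.
Total distinct variables = 4.

4


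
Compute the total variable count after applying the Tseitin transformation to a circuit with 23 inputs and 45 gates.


The Tseitin transformation introduces one auxiliary variable per gate.
Total variables = inputs + gates = 23 + 45 = 68.

68


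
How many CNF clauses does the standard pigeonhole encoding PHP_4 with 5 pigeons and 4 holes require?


The PHP encoding has two parts:
1) At-least-one-hole clauses: 5 (one per pigeon, each with 4 literals).
2) At-most-one-pigeon-per-hole clauses: 4 holes * C(5,2) = 4 * 10 = 40.
Total clauses = 5 + 40 = 45.

45


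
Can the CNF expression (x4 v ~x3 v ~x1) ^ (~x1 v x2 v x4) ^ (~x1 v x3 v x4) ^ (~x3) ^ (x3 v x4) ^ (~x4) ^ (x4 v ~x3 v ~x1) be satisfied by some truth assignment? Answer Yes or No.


Check all 16 possible truth assignments.
Number of satisfying assignments found: 0.
The formula is unsatisfiable.

No


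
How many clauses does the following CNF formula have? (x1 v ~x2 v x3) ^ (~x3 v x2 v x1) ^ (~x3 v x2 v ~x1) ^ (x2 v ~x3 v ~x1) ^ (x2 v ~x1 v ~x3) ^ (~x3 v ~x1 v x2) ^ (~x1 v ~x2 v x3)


Each group enclosed in parentheses joined by ^ is one clause.
Counting the conjuncts: 7 clauses.

7


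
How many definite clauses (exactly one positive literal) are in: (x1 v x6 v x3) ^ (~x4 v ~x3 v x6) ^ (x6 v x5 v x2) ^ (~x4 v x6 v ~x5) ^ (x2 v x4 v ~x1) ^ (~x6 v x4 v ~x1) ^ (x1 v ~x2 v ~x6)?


A definite clause has exactly one positive literal.
Clause 1: 3 positive -> not definite
Clause 2: 1 positive -> definite
Clause 3: 3 positive -> not definite
Clause 4: 1 positive -> definite
Clause 5: 2 positive -> not definite
Clause 6: 1 positive -> definite
Clause 7: 1 positive -> definite
Definite clause count = 4.

4


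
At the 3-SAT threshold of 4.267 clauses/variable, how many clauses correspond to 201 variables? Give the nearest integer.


The 3-SAT phase transition occurs at approximately 4.267 clauses per variable.
m = 4.267 * 201 = 857.667.
Rounded to nearest integer: 858.

858


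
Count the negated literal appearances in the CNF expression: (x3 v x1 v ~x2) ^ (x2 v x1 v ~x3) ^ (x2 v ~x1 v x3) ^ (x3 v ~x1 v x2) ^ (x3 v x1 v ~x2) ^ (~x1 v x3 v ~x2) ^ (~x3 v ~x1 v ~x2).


Scan each clause for negated literals.
Clause 1: 1 negative; Clause 2: 1 negative; Clause 3: 1 negative; Clause 4: 1 negative; Clause 5: 1 negative; Clause 6: 2 negative; Clause 7: 3 negative.
Total negative literal occurrences = 10.

10


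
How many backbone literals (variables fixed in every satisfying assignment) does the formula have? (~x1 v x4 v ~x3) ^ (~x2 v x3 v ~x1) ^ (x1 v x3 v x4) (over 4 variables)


Find all satisfying assignments: 10 model(s).
Check which variables have the same value in every model.
No variable is fixed across all models.
Backbone size = 0.

0


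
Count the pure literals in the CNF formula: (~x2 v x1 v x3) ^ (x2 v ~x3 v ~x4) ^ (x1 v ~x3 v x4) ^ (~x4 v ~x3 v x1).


A pure literal appears in only one polarity across all clauses.
Pure literals: x1 (positive only).
Count = 1.

1


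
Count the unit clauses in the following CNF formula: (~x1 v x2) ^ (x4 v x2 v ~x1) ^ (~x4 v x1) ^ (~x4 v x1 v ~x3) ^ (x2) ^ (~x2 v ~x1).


A unit clause contains exactly one literal.
Unit clauses found: (x2).
Count = 1.

1


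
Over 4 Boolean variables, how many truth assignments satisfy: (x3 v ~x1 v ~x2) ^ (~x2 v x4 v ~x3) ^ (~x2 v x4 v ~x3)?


Enumerate all 16 truth assignments over 4 variables.
Test each against every clause.
Satisfying assignments found: 12.

12


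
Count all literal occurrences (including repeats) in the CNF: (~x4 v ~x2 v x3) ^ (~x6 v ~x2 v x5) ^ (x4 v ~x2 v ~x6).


Clause lengths: 3, 3, 3.
Sum = 3 + 3 + 3 = 9.

9


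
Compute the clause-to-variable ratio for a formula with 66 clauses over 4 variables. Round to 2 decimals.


Clause-to-variable ratio = clauses / variables.
66 / 4 = 16.5.

16.5


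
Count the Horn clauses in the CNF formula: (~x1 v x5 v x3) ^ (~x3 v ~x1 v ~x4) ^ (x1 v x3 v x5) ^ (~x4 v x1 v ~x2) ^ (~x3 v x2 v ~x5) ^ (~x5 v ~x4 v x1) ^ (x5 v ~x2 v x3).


A Horn clause has at most one positive literal.
Clause 1: 2 positive lit(s) -> not Horn
Clause 2: 0 positive lit(s) -> Horn
Clause 3: 3 positive lit(s) -> not Horn
Clause 4: 1 positive lit(s) -> Horn
Clause 5: 1 positive lit(s) -> Horn
Clause 6: 1 positive lit(s) -> Horn
Clause 7: 2 positive lit(s) -> not Horn
Total Horn clauses = 4.

4


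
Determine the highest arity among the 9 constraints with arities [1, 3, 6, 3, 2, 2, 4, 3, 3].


The arities are: 1, 3, 6, 3, 2, 2, 4, 3, 3.
Scan for the maximum value.
Maximum arity = 6.

6


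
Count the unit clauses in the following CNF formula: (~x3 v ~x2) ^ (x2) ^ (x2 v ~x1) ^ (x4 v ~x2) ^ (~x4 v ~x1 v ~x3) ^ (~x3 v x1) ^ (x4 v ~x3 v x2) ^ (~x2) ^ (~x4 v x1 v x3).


A unit clause contains exactly one literal.
Unit clauses found: (x2), (~x2).
Count = 2.

2


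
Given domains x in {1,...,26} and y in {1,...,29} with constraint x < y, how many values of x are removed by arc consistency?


For the constraint x < y, x needs a supporting value in y's domain.
x can be at most 28 (one less than y's maximum).
Valid x values from domain: 26 out of 26.
Pruned = 26 - 26 = 0.

0


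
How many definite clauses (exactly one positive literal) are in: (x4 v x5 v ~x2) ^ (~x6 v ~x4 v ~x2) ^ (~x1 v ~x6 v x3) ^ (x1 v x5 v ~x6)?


A definite clause has exactly one positive literal.
Clause 1: 2 positive -> not definite
Clause 2: 0 positive -> not definite
Clause 3: 1 positive -> definite
Clause 4: 2 positive -> not definite
Definite clause count = 1.

1


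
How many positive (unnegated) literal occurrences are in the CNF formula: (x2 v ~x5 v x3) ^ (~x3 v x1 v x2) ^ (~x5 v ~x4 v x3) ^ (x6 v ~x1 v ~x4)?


Scan each clause for unnegated literals.
Clause 1: 2 positive; Clause 2: 2 positive; Clause 3: 1 positive; Clause 4: 1 positive.
Total positive literal occurrences = 6.

6


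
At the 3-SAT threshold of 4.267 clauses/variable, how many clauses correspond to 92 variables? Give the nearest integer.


The 3-SAT phase transition occurs at approximately 4.267 clauses per variable.
m = 4.267 * 92 = 392.564.
Rounded to nearest integer: 393.

393


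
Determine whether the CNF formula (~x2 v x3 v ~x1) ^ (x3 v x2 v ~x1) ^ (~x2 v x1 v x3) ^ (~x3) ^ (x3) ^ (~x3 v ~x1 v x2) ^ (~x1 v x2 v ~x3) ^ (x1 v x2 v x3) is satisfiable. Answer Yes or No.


Check all 8 possible truth assignments.
Number of satisfying assignments found: 0.
The formula is unsatisfiable.

No


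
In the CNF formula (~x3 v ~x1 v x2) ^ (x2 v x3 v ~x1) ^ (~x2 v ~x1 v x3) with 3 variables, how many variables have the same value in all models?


Find all satisfying assignments: 5 model(s).
Check which variables have the same value in every model.
No variable is fixed across all models.
Backbone size = 0.

0


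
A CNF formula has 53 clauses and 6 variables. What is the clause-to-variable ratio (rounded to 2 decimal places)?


Clause-to-variable ratio = clauses / variables.
53 / 6 = 8.83.

8.83


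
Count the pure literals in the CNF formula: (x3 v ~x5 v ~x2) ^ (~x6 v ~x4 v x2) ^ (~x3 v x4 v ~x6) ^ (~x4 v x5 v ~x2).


A pure literal appears in only one polarity across all clauses.
Pure literals: x6 (negative only).
Count = 1.

1


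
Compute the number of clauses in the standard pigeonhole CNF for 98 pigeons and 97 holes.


The PHP encoding has two parts:
1) At-least-one-hole clauses: 98 (one per pigeon, each with 97 literals).
2) At-most-one-pigeon-per-hole clauses: 97 holes * C(98,2) = 97 * 4753 = 461041.
Total clauses = 98 + 461041 = 461139.

461139


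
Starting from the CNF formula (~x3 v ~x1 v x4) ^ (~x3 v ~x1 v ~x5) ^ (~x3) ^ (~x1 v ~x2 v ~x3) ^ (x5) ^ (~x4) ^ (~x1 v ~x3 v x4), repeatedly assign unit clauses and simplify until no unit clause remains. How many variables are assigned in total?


Unit propagation repeatedly assigns the literal in any unit clause, then simplifies.
Assignments in order: x3 = F, x5 = T, x4 = F.
No further unit clauses remain.
Total variables assigned = 3.

3


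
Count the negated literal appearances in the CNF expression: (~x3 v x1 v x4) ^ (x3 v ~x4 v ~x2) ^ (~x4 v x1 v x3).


Scan each clause for negated literals.
Clause 1: 1 negative; Clause 2: 2 negative; Clause 3: 1 negative.
Total negative literal occurrences = 4.

4


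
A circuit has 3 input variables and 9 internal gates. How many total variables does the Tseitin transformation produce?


The Tseitin transformation introduces one auxiliary variable per gate.
Total variables = inputs + gates = 3 + 9 = 12.

12


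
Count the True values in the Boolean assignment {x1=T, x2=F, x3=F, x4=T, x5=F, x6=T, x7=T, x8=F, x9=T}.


The weight is the number of variables assigned True.
True variables: x1, x4, x6, x7, x9.
Weight = 5.

5


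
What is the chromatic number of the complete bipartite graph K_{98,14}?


K_{98,14} is bipartite by definition: the two parts are independent sets, with every edge crossing between them.
Color all vertices in one part with color 1 and all vertices in the other part with color 2.
Since the graph has at least one edge, one color does not suffice.
Chromatic number = 2.

2


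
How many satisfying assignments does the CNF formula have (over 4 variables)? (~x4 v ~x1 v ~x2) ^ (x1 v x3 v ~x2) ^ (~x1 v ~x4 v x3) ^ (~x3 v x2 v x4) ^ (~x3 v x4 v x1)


Enumerate all 16 truth assignments over 4 variables.
Test each against every clause.
Satisfying assignments found: 8.

8


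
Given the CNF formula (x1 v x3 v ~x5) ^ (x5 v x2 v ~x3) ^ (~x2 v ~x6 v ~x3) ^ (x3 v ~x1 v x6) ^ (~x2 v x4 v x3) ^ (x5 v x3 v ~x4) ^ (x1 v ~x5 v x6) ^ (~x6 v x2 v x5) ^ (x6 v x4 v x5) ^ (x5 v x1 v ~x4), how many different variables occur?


Identify each distinct variable in the formula.
Variables found: x1, x2, x3, x4, x5, x6.
Total distinct variables = 6.

6


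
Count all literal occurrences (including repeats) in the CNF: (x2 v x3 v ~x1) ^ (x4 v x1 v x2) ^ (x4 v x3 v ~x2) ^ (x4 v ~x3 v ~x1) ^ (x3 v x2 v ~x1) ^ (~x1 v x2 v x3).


Clause lengths: 3, 3, 3, 3, 3, 3.
Sum = 3 + 3 + 3 + 3 + 3 + 3 = 18.

18


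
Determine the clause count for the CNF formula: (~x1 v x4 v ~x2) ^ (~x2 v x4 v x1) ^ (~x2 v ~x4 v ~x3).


Each group enclosed in parentheses joined by ^ is one clause.
Counting the conjuncts: 3 clauses.

3


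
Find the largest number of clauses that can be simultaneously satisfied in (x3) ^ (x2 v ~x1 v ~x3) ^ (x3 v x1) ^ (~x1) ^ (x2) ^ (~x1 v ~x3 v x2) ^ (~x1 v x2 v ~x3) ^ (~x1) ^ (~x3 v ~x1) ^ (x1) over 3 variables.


Enumerate all 8 truth assignments.
For each, count how many of the 10 clauses are satisfied.
The formula is not fully satisfiable, so the maximum is below 10.
Maximum simultaneously satisfiable clauses = 9.

9


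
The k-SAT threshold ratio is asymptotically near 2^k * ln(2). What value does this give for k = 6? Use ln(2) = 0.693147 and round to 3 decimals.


Using the asymptotic formula: threshold ~ 2^k * ln(2).
2^6 = 64.
64 * 0.693147 = 44.361.

44.361


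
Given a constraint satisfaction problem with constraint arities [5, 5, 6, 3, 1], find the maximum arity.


The arities are: 5, 5, 6, 3, 1.
Scan for the maximum value.
Maximum arity = 6.

6


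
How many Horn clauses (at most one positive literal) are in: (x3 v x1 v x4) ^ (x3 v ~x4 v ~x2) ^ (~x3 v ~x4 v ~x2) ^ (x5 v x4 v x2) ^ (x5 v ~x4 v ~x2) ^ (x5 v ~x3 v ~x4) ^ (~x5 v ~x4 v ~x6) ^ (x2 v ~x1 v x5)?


A Horn clause has at most one positive literal.
Clause 1: 3 positive lit(s) -> not Horn
Clause 2: 1 positive lit(s) -> Horn
Clause 3: 0 positive lit(s) -> Horn
Clause 4: 3 positive lit(s) -> not Horn
Clause 5: 1 positive lit(s) -> Horn
Clause 6: 1 positive lit(s) -> Horn
Clause 7: 0 positive lit(s) -> Horn
Clause 8: 2 positive lit(s) -> not Horn
Total Horn clauses = 5.

5


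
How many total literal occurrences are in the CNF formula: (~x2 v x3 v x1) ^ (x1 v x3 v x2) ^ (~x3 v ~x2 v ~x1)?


Clause lengths: 3, 3, 3.
Sum = 3 + 3 + 3 = 9.

9


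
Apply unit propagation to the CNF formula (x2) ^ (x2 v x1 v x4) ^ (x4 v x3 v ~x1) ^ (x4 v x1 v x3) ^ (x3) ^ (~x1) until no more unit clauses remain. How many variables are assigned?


Unit propagation repeatedly assigns the literal in any unit clause, then simplifies.
Assignments in order: x2 = T, x3 = T, x1 = F.
No further unit clauses remain.
Total variables assigned = 3.

3


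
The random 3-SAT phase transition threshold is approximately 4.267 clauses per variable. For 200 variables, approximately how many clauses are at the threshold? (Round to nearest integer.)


The 3-SAT phase transition occurs at approximately 4.267 clauses per variable.
m = 4.267 * 200 = 853.4.
Rounded to nearest integer: 853.

853


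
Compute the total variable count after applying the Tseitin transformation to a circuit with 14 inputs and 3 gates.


The Tseitin transformation introduces one auxiliary variable per gate.
Total variables = inputs + gates = 14 + 3 = 17.

17


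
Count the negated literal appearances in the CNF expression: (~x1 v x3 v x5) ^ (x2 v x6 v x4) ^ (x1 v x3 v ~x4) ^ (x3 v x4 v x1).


Scan each clause for negated literals.
Clause 1: 1 negative; Clause 2: 0 negative; Clause 3: 1 negative; Clause 4: 0 negative.
Total negative literal occurrences = 2.

2


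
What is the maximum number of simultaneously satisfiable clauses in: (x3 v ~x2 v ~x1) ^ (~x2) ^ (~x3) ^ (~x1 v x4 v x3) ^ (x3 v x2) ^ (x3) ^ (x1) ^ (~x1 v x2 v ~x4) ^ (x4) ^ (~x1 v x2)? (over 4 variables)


Enumerate all 16 truth assignments.
For each, count how many of the 10 clauses are satisfied.
The formula is not fully satisfiable, so the maximum is below 10.
Maximum simultaneously satisfiable clauses = 8.

8


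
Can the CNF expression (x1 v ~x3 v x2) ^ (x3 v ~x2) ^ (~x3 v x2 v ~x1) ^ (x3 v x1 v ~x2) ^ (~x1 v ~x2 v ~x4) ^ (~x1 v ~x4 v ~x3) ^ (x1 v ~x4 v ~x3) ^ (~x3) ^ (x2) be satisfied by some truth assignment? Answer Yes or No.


Check all 16 possible truth assignments.
Number of satisfying assignments found: 0.
The formula is unsatisfiable.

No


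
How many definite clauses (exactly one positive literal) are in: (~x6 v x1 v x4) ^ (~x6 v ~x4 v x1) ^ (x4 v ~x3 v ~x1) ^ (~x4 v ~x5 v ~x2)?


A definite clause has exactly one positive literal.
Clause 1: 2 positive -> not definite
Clause 2: 1 positive -> definite
Clause 3: 1 positive -> definite
Clause 4: 0 positive -> not definite
Definite clause count = 2.

2


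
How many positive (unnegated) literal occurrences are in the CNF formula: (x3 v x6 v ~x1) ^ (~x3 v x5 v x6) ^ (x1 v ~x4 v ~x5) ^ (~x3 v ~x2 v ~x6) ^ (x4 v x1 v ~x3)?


Scan each clause for unnegated literals.
Clause 1: 2 positive; Clause 2: 2 positive; Clause 3: 1 positive; Clause 4: 0 positive; Clause 5: 2 positive.
Total positive literal occurrences = 7.

7


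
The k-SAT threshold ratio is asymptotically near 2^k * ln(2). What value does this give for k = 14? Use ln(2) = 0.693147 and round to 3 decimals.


Using the asymptotic formula: threshold ~ 2^k * ln(2).
2^14 = 16384.
16384 * 0.693147 = 11356.52.

11356.52


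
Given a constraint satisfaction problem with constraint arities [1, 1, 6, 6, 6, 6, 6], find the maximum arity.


The arities are: 1, 1, 6, 6, 6, 6, 6.
Scan for the maximum value.
Maximum arity = 6.

6


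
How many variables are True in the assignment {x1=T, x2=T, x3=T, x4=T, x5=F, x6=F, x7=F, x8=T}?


The weight is the number of variables assigned True.
True variables: x1, x2, x3, x4, x8.
Weight = 5.

5


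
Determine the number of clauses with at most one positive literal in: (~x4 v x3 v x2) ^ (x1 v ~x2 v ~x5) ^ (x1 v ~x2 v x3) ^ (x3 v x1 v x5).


A Horn clause has at most one positive literal.
Clause 1: 2 positive lit(s) -> not Horn
Clause 2: 1 positive lit(s) -> Horn
Clause 3: 2 positive lit(s) -> not Horn
Clause 4: 3 positive lit(s) -> not Horn
Total Horn clauses = 1.

1


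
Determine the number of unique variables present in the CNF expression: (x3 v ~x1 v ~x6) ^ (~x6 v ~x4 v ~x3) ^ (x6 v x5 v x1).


Identify each distinct variable in the formula.
Variables found: x1, x3, x4, x5, x6.
Total distinct variables = 5.

5


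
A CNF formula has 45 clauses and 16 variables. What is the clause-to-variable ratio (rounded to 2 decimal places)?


Clause-to-variable ratio = clauses / variables.
45 / 16 = 2.81.

2.81


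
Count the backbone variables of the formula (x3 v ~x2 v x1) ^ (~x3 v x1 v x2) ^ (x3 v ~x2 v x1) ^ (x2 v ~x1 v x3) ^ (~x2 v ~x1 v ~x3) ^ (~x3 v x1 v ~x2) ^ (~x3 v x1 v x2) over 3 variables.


Find all satisfying assignments: 3 model(s).
Check which variables have the same value in every model.
No variable is fixed across all models.
Backbone size = 0.

0


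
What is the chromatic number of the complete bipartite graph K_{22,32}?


K_{22,32} is bipartite by definition: the two parts are independent sets, with every edge crossing between them.
Color all vertices in one part with color 1 and all vertices in the other part with color 2.
Since the graph has at least one edge, one color does not suffice.
Chromatic number = 2.

2


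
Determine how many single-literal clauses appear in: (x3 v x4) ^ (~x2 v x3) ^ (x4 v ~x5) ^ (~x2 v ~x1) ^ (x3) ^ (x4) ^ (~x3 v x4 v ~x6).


A unit clause contains exactly one literal.
Unit clauses found: (x3), (x4).
Count = 2.

2


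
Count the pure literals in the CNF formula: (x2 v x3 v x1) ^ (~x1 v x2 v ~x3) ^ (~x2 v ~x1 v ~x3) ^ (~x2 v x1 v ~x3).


A pure literal appears in only one polarity across all clauses.
No pure literals found.
Count = 0.

0


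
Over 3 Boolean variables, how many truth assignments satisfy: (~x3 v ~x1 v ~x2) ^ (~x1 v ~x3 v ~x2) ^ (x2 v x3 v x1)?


Enumerate all 8 truth assignments over 3 variables.
Test each against every clause.
Satisfying assignments found: 6.

6


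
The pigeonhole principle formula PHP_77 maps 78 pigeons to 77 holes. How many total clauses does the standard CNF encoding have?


The PHP encoding has two parts:
1) At-least-one-hole clauses: 78 (one per pigeon, each with 77 literals).
2) At-most-one-pigeon-per-hole clauses: 77 holes * C(78,2) = 77 * 3003 = 231231.
Total clauses = 78 + 231231 = 231309.

231309


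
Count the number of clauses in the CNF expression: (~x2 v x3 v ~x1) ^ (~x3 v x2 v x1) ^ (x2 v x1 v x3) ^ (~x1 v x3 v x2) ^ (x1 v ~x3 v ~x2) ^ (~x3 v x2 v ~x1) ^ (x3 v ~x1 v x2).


Each group enclosed in parentheses joined by ^ is one clause.
Counting the conjuncts: 7 clauses.

7


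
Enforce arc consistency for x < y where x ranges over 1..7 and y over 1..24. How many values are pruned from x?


For the constraint x < y, x needs a supporting value in y's domain.
x can be at most 23 (one less than y's maximum).
Valid x values from domain: 7 out of 7.
Pruned = 7 - 7 = 0.

0


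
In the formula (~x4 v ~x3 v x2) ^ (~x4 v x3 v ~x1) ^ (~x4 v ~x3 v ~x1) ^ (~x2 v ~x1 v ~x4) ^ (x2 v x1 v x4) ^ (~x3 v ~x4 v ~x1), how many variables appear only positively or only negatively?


A pure literal appears in only one polarity across all clauses.
No pure literals found.
Count = 0.

0


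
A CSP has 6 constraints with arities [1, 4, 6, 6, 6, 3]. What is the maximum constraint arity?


The arities are: 1, 4, 6, 6, 6, 3.
Scan for the maximum value.
Maximum arity = 6.

6


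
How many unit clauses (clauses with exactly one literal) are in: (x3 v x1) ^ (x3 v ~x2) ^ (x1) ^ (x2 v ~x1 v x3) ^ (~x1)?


A unit clause contains exactly one literal.
Unit clauses found: (x1), (~x1).
Count = 2.

2


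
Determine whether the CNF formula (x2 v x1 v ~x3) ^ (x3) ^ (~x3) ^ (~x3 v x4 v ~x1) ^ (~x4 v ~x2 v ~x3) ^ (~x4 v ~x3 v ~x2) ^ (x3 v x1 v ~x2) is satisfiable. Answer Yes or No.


Check all 16 possible truth assignments.
Number of satisfying assignments found: 0.
The formula is unsatisfiable.

No


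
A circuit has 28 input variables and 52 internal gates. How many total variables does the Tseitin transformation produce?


The Tseitin transformation introduces one auxiliary variable per gate.
Total variables = inputs + gates = 28 + 52 = 80.

80


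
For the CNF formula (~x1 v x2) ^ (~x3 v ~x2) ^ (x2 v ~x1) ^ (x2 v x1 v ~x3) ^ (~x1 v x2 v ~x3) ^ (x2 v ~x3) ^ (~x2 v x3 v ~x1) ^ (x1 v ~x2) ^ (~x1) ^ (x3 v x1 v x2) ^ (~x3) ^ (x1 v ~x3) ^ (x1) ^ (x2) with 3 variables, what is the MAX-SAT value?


Enumerate all 8 truth assignments.
For each, count how many of the 14 clauses are satisfied.
The formula is not fully satisfiable, so the maximum is below 14.
Maximum simultaneously satisfiable clauses = 12.

12


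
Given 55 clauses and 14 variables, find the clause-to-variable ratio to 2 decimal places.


Clause-to-variable ratio = clauses / variables.
55 / 14 = 3.93.

3.93


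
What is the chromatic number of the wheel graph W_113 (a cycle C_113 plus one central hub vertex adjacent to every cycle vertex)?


W_113 consists of the cycle C_113 together with a hub vertex adjacent to every cycle vertex.
The cycle C_113 needs 3 colors (odd cycle -> 3).
The hub is adjacent to every cycle vertex, so it must receive a new color distinct from all of them.
Chromatic number = 3 + 1 = 4.

4


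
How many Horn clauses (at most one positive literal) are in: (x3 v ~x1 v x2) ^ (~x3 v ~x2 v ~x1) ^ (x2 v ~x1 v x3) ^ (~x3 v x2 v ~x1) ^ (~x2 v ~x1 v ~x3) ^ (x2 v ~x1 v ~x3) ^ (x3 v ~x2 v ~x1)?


A Horn clause has at most one positive literal.
Clause 1: 2 positive lit(s) -> not Horn
Clause 2: 0 positive lit(s) -> Horn
Clause 3: 2 positive lit(s) -> not Horn
Clause 4: 1 positive lit(s) -> Horn
Clause 5: 0 positive lit(s) -> Horn
Clause 6: 1 positive lit(s) -> Horn
Clause 7: 1 positive lit(s) -> Horn
Total Horn clauses = 5.

5


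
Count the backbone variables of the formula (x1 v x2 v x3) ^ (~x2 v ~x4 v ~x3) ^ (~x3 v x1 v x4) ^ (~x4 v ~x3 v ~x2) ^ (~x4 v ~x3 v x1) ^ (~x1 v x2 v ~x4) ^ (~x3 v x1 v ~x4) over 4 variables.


Find all satisfying assignments: 7 model(s).
Check which variables have the same value in every model.
No variable is fixed across all models.
Backbone size = 0.

0


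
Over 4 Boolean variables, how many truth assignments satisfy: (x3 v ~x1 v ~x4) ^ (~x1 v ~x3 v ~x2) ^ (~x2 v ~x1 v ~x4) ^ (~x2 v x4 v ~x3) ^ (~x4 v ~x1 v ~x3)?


Enumerate all 16 truth assignments over 4 variables.
Test each against every clause.
Satisfying assignments found: 10.

10


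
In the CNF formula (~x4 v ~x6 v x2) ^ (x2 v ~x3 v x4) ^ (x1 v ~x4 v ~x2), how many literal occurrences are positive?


Scan each clause for unnegated literals.
Clause 1: 1 positive; Clause 2: 2 positive; Clause 3: 1 positive.
Total positive literal occurrences = 4.

4


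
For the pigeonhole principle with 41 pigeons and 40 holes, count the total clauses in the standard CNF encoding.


The PHP encoding has two parts:
1) At-least-one-hole clauses: 41 (one per pigeon, each with 40 literals).
2) At-most-one-pigeon-per-hole clauses: 40 holes * C(41,2) = 40 * 820 = 32800.
Total clauses = 41 + 32800 = 32841.

32841


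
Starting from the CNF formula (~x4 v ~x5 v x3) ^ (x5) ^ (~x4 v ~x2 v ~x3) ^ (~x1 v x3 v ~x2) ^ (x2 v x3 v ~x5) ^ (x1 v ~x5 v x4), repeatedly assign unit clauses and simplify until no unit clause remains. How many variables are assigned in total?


Unit propagation repeatedly assigns the literal in any unit clause, then simplifies.
Assignments in order: x5 = T.
No further unit clauses remain.
Total variables assigned = 1.

1


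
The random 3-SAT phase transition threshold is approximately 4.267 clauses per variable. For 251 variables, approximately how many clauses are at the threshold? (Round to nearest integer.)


The 3-SAT phase transition occurs at approximately 4.267 clauses per variable.
m = 4.267 * 251 = 1071.017.
Rounded to nearest integer: 1071.

1071


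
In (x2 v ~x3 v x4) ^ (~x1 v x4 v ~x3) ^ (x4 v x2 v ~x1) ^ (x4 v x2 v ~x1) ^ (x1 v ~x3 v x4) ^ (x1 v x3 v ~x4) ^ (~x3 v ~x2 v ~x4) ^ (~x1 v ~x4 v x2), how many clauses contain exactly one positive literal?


A definite clause has exactly one positive literal.
Clause 1: 2 positive -> not definite
Clause 2: 1 positive -> definite
Clause 3: 2 positive -> not definite
Clause 4: 2 positive -> not definite
Clause 5: 2 positive -> not definite
Clause 6: 2 positive -> not definite
Clause 7: 0 positive -> not definite
Clause 8: 1 positive -> definite
Definite clause count = 2.

2


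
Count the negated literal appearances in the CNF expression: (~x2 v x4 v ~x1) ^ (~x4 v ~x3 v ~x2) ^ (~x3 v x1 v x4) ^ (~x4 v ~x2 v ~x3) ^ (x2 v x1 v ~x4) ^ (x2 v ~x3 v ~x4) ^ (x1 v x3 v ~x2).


Scan each clause for negated literals.
Clause 1: 2 negative; Clause 2: 3 negative; Clause 3: 1 negative; Clause 4: 3 negative; Clause 5: 1 negative; Clause 6: 2 negative; Clause 7: 1 negative.
Total negative literal occurrences = 13.

13


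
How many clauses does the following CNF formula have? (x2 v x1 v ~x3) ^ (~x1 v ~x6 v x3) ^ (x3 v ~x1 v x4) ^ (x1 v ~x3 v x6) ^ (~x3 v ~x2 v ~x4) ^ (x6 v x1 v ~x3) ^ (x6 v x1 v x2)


Each group enclosed in parentheses joined by ^ is one clause.
Counting the conjuncts: 7 clauses.

7


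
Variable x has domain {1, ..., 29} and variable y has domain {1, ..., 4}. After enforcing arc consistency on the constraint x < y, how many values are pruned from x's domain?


For the constraint x < y, x needs a supporting value in y's domain.
x can be at most 3 (one less than y's maximum).
Valid x values from domain: 3 out of 29.
Pruned = 29 - 3 = 26.

26


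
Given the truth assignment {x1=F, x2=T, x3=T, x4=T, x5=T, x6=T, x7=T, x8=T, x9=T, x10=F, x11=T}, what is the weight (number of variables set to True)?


The weight is the number of variables assigned True.
True variables: x2, x3, x4, x5, x6, x7, x8, x9, x11.
Weight = 9.

9


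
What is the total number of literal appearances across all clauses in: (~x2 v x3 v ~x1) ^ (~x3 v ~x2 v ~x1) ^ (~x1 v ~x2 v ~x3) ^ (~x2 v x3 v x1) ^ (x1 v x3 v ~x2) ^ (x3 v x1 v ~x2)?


Clause lengths: 3, 3, 3, 3, 3, 3.
Sum = 3 + 3 + 3 + 3 + 3 + 3 = 18.

18


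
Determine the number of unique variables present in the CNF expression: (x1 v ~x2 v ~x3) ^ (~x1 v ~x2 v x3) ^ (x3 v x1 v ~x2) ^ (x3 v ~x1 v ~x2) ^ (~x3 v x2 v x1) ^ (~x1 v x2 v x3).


Identify each distinct variable in the formula.
Variables found: x1, x2, x3.
Total distinct variables = 3.

3


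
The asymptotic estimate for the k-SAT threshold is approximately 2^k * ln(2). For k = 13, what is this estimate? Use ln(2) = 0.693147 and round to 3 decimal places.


Using the asymptotic formula: threshold ~ 2^k * ln(2).
2^13 = 8192.
8192 * 0.693147 = 5678.26.

5678.26


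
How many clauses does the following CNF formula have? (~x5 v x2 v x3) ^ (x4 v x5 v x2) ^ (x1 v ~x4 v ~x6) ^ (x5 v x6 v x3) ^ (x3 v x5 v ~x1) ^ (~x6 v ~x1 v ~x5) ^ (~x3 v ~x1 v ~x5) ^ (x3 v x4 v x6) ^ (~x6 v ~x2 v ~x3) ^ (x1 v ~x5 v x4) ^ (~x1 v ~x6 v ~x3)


Each group enclosed in parentheses joined by ^ is one clause.
Counting the conjuncts: 11 clauses.

11


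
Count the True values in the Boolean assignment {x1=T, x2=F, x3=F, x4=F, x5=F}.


The weight is the number of variables assigned True.
True variables: x1.
Weight = 1.

1


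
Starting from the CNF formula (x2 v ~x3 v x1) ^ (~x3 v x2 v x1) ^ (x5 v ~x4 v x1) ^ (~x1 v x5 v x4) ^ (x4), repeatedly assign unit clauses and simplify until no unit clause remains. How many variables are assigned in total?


Unit propagation repeatedly assigns the literal in any unit clause, then simplifies.
Assignments in order: x4 = T.
No further unit clauses remain.
Total variables assigned = 1.

1


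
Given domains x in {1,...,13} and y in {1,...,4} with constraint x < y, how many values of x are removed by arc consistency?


For the constraint x < y, x needs a supporting value in y's domain.
x can be at most 3 (one less than y's maximum).
Valid x values from domain: 3 out of 13.
Pruned = 13 - 3 = 10.

10


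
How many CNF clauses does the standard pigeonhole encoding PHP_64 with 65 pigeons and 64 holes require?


The PHP encoding has two parts:
1) At-least-one-hole clauses: 65 (one per pigeon, each with 64 literals).
2) At-most-one-pigeon-per-hole clauses: 64 holes * C(65,2) = 64 * 2080 = 133120.
Total clauses = 65 + 133120 = 133185.

133185


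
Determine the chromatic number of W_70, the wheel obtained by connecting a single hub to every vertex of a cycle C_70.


W_70 consists of the cycle C_70 together with a hub vertex adjacent to every cycle vertex.
The cycle C_70 needs 2 colors (even cycle -> 2).
The hub is adjacent to every cycle vertex, so it must receive a new color distinct from all of them.
Chromatic number = 2 + 1 = 3.

3


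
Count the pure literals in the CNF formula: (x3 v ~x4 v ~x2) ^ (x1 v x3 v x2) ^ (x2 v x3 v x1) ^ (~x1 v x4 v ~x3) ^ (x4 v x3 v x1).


A pure literal appears in only one polarity across all clauses.
No pure literals found.
Count = 0.

0


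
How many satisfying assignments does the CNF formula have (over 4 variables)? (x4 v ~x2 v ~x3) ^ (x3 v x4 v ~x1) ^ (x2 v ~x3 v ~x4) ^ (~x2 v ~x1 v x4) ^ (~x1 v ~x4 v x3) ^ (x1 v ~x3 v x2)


Enumerate all 16 truth assignments over 4 variables.
Test each against every clause.
Satisfying assignments found: 7.

7


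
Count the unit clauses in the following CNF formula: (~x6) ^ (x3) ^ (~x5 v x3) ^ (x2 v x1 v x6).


A unit clause contains exactly one literal.
Unit clauses found: (~x6), (x3).
Count = 2.

2


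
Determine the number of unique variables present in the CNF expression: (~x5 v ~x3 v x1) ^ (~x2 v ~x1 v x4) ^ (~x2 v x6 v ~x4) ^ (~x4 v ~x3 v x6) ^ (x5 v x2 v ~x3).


Identify each distinct variable in the formula.
Variables found: x1, x2, x3, x4, x5, x6.
Total distinct variables = 6.

6


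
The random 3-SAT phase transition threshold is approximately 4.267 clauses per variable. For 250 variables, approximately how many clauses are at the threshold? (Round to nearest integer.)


The 3-SAT phase transition occurs at approximately 4.267 clauses per variable.
m = 4.267 * 250 = 1066.75.
Rounded to nearest integer: 1067.

1067


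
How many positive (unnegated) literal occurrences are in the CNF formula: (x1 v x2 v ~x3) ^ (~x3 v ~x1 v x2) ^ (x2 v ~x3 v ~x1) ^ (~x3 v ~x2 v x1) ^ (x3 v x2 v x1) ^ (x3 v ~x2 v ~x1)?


Scan each clause for unnegated literals.
Clause 1: 2 positive; Clause 2: 1 positive; Clause 3: 1 positive; Clause 4: 1 positive; Clause 5: 3 positive; Clause 6: 1 positive.
Total positive literal occurrences = 9.

9


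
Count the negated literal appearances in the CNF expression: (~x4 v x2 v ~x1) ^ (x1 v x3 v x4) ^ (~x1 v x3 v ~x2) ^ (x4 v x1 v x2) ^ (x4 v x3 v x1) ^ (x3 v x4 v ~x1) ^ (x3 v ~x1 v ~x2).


Scan each clause for negated literals.
Clause 1: 2 negative; Clause 2: 0 negative; Clause 3: 2 negative; Clause 4: 0 negative; Clause 5: 0 negative; Clause 6: 1 negative; Clause 7: 2 negative.
Total negative literal occurrences = 7.

7


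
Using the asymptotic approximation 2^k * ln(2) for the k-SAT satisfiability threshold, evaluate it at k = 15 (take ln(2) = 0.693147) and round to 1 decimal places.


Using the asymptotic formula: threshold ~ 2^k * ln(2).
2^15 = 32768.
32768 * 0.693147 = 22713.0.

22713.0


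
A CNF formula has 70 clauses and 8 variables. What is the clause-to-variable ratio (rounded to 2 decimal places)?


Clause-to-variable ratio = clauses / variables.
70 / 8 = 8.75.

8.75


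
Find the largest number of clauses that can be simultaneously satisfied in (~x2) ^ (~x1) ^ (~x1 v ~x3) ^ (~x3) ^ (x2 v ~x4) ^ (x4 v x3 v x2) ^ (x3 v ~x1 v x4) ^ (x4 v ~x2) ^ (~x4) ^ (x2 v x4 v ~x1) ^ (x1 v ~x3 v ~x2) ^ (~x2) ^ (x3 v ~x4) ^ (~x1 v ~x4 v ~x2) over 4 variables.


Enumerate all 16 truth assignments.
For each, count how many of the 14 clauses are satisfied.
The formula is not fully satisfiable, so the maximum is below 14.
Maximum simultaneously satisfiable clauses = 13.

13


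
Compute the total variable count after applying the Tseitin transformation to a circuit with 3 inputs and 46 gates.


The Tseitin transformation introduces one auxiliary variable per gate.
Total variables = inputs + gates = 3 + 46 = 49.

49


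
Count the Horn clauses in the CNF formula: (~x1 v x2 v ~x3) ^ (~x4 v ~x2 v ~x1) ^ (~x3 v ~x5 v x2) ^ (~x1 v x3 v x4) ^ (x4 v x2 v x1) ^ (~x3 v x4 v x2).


A Horn clause has at most one positive literal.
Clause 1: 1 positive lit(s) -> Horn
Clause 2: 0 positive lit(s) -> Horn
Clause 3: 1 positive lit(s) -> Horn
Clause 4: 2 positive lit(s) -> not Horn
Clause 5: 3 positive lit(s) -> not Horn
Clause 6: 2 positive lit(s) -> not Horn
Total Horn clauses = 3.

3


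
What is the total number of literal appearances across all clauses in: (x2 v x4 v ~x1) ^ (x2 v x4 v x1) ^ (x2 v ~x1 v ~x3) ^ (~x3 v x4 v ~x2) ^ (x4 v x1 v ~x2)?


Clause lengths: 3, 3, 3, 3, 3.
Sum = 3 + 3 + 3 + 3 + 3 = 15.

15


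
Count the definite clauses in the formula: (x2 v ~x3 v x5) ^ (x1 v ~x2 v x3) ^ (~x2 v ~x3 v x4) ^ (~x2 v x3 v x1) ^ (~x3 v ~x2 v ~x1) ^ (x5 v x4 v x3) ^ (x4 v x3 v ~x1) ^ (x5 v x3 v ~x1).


A definite clause has exactly one positive literal.
Clause 1: 2 positive -> not definite
Clause 2: 2 positive -> not definite
Clause 3: 1 positive -> definite
Clause 4: 2 positive -> not definite
Clause 5: 0 positive -> not definite
Clause 6: 3 positive -> not definite
Clause 7: 2 positive -> not definite
Clause 8: 2 positive -> not definite
Definite clause count = 1.

1


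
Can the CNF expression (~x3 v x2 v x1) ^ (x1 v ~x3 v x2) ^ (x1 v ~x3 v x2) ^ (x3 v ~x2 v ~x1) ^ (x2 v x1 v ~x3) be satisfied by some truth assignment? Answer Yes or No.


Check all 8 possible truth assignments.
Number of satisfying assignments found: 6.
The formula is satisfiable.

Yes


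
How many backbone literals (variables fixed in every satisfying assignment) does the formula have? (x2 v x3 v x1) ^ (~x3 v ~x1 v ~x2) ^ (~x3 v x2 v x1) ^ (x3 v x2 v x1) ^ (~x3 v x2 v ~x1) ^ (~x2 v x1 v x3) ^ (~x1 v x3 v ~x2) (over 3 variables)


Find all satisfying assignments: 2 model(s).
Check which variables have the same value in every model.
No variable is fixed across all models.
Backbone size = 0.

0


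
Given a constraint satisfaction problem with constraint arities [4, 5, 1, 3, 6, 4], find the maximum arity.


The arities are: 4, 5, 1, 3, 6, 4.
Scan for the maximum value.
Maximum arity = 6.

6


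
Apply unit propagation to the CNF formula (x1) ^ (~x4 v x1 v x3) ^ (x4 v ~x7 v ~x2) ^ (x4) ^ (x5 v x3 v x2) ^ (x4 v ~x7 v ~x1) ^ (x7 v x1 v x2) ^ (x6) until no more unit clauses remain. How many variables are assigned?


Unit propagation repeatedly assigns the literal in any unit clause, then simplifies.
Assignments in order: x1 = T, x4 = T, x6 = T.
No further unit clauses remain.
Total variables assigned = 3.

3


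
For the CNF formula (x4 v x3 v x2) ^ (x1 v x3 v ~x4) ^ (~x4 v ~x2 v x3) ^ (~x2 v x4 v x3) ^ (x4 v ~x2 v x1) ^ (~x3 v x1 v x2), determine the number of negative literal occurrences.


Scan each clause for negated literals.
Clause 1: 0 negative; Clause 2: 1 negative; Clause 3: 2 negative; Clause 4: 1 negative; Clause 5: 1 negative; Clause 6: 1 negative.
Total negative literal occurrences = 6.

6


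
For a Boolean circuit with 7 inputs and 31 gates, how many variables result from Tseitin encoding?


The Tseitin transformation introduces one auxiliary variable per gate.
Total variables = inputs + gates = 7 + 31 = 38.

38


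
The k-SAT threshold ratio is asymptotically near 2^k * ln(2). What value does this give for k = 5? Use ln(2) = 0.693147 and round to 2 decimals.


Using the asymptotic formula: threshold ~ 2^k * ln(2).
2^5 = 32.
32 * 0.693147 = 22.18.

22.18


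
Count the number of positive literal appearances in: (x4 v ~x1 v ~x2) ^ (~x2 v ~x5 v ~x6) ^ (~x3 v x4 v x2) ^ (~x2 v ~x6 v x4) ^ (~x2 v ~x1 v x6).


Scan each clause for unnegated literals.
Clause 1: 1 positive; Clause 2: 0 positive; Clause 3: 2 positive; Clause 4: 1 positive; Clause 5: 1 positive.
Total positive literal occurrences = 5.

5


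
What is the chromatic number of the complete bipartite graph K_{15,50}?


K_{15,50} is bipartite by definition: the two parts are independent sets, with every edge crossing between them.
Color all vertices in one part with color 1 and all vertices in the other part with color 2.
Since the graph has at least one edge, one color does not suffice.
Chromatic number = 2.

2


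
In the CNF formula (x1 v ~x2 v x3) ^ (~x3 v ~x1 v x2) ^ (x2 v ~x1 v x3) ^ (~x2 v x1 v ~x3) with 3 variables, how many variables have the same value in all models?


Find all satisfying assignments: 4 model(s).
Check which variables have the same value in every model.
No variable is fixed across all models.
Backbone size = 0.

0


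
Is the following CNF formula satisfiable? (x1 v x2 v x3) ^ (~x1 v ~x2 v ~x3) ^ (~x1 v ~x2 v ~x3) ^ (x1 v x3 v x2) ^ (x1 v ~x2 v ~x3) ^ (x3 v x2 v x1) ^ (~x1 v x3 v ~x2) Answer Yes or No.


Check all 8 possible truth assignments.
Number of satisfying assignments found: 4.
The formula is satisfiable.

Yes
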